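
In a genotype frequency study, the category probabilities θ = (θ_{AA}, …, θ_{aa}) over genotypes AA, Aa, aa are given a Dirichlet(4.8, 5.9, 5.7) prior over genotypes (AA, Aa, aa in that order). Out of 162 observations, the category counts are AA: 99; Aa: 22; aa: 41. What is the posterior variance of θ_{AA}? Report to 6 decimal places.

0.001356

The Dirichlet prior is conjugate to the Multinomial likelihood: each posterior αⱼ = prior αⱼ + observed count nⱼ.
Posterior concentration: (103.8, 27.9, 46.7), total = 178.4.
Var[θ_j] = α_j(Σα−α_j)/((Σα)²(Σα+1)) = 103.8·74.6/(178.4²·179.4) = 0.001356.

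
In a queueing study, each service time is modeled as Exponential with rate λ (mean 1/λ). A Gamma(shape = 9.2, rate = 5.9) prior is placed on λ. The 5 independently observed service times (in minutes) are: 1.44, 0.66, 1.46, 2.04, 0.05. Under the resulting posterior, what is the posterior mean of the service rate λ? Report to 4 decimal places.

With a Gamma(shape α, rate β) prior on the exponential rate λ, the posterior after n observations with total T = Σxᵢ is Gamma(α+n, β+T).
Sum of observations T = 5.65 minutes; n = 5.
Posterior: Gamma(9.2+5, 5.9+5.65) = Gamma(14.2, 11.55).
Posterior mean of λ = α/β = 14.2/11.55 = 1.2294.

1.2294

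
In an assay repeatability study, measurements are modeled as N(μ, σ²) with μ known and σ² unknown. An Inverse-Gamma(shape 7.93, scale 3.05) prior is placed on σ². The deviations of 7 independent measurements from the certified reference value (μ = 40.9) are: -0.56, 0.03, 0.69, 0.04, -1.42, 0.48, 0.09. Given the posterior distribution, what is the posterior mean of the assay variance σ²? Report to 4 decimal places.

With known mean μ and an Inverse-Gamma(α, β) prior on σ², the Normal likelihood is conjugate: posterior is Inv-Gamma(α + n/2, β + Σ(xᵢ−μ)²/2).
Σ(xᵢ−μ)² = (-0.56)² + (0.03)² + (0.69)² + (0.04)² + (-1.42)² + (0.48)² + (0.09)² = 3.0471.
Posterior: Inv-Gamma(7.93 + 7/2, 3.05 + 3.0471/2) = Inv-Gamma(11.43, 4.57355).
E[σ²|data] = β/(α−1) = 4.57355/10.43 = 0.4385.

0.4385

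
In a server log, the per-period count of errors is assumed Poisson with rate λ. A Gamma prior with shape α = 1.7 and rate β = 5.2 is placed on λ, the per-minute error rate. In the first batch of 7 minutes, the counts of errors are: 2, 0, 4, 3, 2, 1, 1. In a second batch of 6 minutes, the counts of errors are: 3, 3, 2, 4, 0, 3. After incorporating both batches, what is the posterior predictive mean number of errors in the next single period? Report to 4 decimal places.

With a Gamma(shape α, rate β) prior, the Poisson likelihood is conjugate: the posterior is Gamma(α + ΣXᵢ, β + n).
Batch 1: sum of counts S = 13 over n = 7 minutes.
After batch 1: Gamma(α+S, β+n) = Gamma(1.7+13, 5.2+7) = Gamma(14.7, 12.2).
Batch 2: sum of counts S = 15 over n = 6 minutes.
After batch 2: Gamma(α+S, β+n) = Gamma(14.7+15, 12.2+6) = Gamma(29.7, 18.2).
The predictive distribution for one future period is NegBinom with mean α/β = 1.6319.

1.6319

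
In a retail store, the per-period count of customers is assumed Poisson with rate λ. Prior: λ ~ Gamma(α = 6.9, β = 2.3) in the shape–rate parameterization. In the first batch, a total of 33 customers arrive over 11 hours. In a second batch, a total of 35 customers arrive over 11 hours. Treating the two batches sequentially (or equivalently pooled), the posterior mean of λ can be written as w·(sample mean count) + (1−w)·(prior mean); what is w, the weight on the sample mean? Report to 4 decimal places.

0.9053

With a Gamma(shape α, rate β) prior, the Poisson likelihood is conjugate: the posterior is Gamma(α + ΣXᵢ, β + n).
Total number of hours: n = 11 + 11 = 22.
Posterior mean = (α₀+S)/(β₀+n) = [n/(β₀+n)]·(S/n) + [β₀/(β₀+n)]·(α₀/β₀), so only n and β₀ enter the weight.
Weight on data w = n/(β₀+n) = 22/(2.3+22) = 22/24.3 = 0.9053.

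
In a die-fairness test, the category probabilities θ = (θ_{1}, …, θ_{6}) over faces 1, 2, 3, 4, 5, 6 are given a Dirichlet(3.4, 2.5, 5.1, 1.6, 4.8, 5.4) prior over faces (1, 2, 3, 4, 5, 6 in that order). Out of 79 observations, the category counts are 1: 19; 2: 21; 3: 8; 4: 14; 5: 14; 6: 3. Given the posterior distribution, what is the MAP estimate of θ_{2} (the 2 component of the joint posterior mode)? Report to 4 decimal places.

0.2349

The Dirichlet prior is conjugate to the Multinomial likelihood: each posterior αⱼ = prior αⱼ + observed count nⱼ.
Posterior concentration: (22.4, 23.5, 13.1, 15.6, 18.8, 8.4), total = 101.8.
Joint mode component: (α_{2}−1)/(Σα−K) = 22.5/95.8 = 0.2349.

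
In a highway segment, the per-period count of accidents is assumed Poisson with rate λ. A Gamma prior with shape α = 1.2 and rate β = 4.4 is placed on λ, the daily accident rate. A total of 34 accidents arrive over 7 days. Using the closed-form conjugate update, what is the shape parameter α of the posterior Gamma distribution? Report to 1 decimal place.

With a Gamma(shape α, rate β) prior, the Poisson likelihood is conjugate: the posterior is Gamma(α + ΣXᵢ, β + n).
Posterior: Gamma(α+S, β+n) = Gamma(1.2+34, 4.4+7) = Gamma(35.2, 11.4).
Posterior α = 35.2.

35.2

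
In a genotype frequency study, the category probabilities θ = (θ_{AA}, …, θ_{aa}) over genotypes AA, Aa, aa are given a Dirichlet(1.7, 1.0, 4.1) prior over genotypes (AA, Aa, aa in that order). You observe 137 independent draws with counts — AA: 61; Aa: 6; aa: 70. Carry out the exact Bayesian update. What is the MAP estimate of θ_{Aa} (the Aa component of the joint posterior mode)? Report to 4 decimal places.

0.0426

The Dirichlet prior is conjugate to the Multinomial likelihood: each posterior αⱼ = prior αⱼ + observed count nⱼ.
Posterior concentration: (62.7, 7.0, 74.1), total = 143.8.
Joint mode component: (α_{Aa}−1)/(Σα−K) = 6.0/140.8 = 0.0426.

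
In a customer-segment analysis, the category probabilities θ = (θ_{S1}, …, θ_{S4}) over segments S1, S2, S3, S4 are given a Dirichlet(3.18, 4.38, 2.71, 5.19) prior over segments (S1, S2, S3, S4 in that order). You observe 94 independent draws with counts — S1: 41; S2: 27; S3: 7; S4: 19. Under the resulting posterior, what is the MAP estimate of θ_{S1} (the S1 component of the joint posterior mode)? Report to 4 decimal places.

The Dirichlet prior is conjugate to the Multinomial likelihood: each posterior αⱼ = prior αⱼ + observed count nⱼ.
Posterior concentration: (44.18, 31.38, 9.71, 24.19), total = 109.46.
Joint mode component: (α_{S1}−1)/(Σα−K) = 43.18/105.46 = 0.4094.

0.4094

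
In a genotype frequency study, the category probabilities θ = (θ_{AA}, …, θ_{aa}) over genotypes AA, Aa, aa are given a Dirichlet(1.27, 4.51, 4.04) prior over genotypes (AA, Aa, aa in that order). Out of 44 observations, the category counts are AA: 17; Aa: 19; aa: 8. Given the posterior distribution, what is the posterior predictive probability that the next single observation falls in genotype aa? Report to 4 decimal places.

0.2237

The Dirichlet prior is conjugate to the Multinomial likelihood: each posterior αⱼ = prior αⱼ + observed count nⱼ.
Posterior concentration: (18.27, 23.51, 12.04), total = 53.82.
P(next = aa | data) = α_{aa}/Σα = 0.2237.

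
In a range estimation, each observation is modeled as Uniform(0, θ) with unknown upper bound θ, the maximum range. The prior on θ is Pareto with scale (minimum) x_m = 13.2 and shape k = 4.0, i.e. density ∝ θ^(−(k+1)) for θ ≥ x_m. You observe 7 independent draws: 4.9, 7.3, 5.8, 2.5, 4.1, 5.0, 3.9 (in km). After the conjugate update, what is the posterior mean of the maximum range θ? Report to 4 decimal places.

14.5200

A Pareto(scale x_m, shape k) prior on the upper bound θ of Uniform(0, θ) is conjugate: posterior is Pareto(max(x_m, max xᵢ), k + n).
Sample maximum = 7.3; prior scale x_m = 13.2 → posterior scale = max = 13.2.
Posterior shape = 4.0 + 7 = 11.0.
E[θ|data] = k·x_m/(k−1) = 11.0·13.2/10.0 = 14.5200.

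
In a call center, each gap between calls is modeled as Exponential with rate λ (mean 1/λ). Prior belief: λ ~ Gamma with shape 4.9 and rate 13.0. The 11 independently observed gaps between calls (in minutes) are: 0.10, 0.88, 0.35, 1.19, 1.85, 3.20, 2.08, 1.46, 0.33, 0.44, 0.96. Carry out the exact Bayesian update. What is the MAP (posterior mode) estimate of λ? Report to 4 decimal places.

0.5766

With a Gamma(shape α, rate β) prior on the exponential rate λ, the posterior after n observations with total T = Σxᵢ is Gamma(α+n, β+T).
Sum of observations T = 12.84 minutes; n = 11.
Posterior: Gamma(4.9+11, 13.0+12.84) = Gamma(15.9, 25.84).
Mode = (α−1)/β = 0.5766.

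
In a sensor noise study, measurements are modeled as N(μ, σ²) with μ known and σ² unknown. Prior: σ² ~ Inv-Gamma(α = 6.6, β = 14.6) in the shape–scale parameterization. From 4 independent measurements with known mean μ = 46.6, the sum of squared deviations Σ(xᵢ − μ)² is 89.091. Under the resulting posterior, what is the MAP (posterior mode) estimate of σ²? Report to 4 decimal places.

6.1610

With known mean μ and an Inverse-Gamma(α, β) prior on σ², the Normal likelihood is conjugate: posterior is Inv-Gamma(α + n/2, β + Σ(xᵢ−μ)²/2).
Posterior: Inv-Gamma(6.6 + 4/2, 14.6 + 89.091/2) = Inv-Gamma(8.60, 59.1455).
Mode = β/(α+1) = 59.1455/9.60 = 6.1610.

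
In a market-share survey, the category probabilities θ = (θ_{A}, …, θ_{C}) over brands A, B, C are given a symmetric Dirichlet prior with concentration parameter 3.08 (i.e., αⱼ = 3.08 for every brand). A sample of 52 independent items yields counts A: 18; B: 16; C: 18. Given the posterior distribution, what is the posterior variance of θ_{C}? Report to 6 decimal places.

The Dirichlet prior is conjugate to the Multinomial likelihood: each posterior αⱼ = prior αⱼ + observed count nⱼ.
Posterior concentration: (21.08, 19.08, 21.08), total = 61.24.
Var[θ_j] = α_j(Σα−α_j)/((Σα)²(Σα+1)) = 21.08·40.16/(61.24²·62.24) = 0.003627.

0.003627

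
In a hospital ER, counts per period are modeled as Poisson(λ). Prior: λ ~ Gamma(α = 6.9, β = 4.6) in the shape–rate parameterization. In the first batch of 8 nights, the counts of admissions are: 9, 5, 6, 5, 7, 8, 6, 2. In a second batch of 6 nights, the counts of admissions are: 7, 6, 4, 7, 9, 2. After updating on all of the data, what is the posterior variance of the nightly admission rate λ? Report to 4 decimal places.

0.2599

With a Gamma(shape α, rate β) prior, the Poisson likelihood is conjugate: the posterior is Gamma(α + ΣXᵢ, β + n).
Batch 1: sum of counts S = 48 over n = 8 nights.
After batch 1: Gamma(α+S, β+n) = Gamma(6.9+48, 4.6+8) = Gamma(54.9, 12.6).
Batch 2: sum of counts S = 35 over n = 6 nights.
After batch 2: Gamma(α+S, β+n) = Gamma(54.9+35, 12.6+6) = Gamma(89.9, 18.6).
Var = α/β² = 89.9/18.6² = 0.2599.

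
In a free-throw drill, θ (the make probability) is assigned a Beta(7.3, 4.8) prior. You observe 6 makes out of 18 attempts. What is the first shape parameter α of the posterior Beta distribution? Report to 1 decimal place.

13.3

The Beta prior is conjugate to a Binomial/Bernoulli likelihood; the update adds successes to α and failures to β.
Posterior: Beta(α+k, β+n−k) = Beta(7.3+6, 4.8+12) = Beta(13.3, 16.8).
Posterior α = 13.3.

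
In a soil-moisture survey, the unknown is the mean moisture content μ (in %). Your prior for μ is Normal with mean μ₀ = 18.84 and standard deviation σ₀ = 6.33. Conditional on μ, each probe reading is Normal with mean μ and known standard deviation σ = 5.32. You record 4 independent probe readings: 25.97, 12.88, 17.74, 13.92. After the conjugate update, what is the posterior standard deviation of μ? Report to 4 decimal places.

For Normal data with known variance σ², a Normal(μ₀, σ₀²) prior on μ is conjugate. Posterior precision = 1/σ₀² + n/σ²; posterior mean is the precision-weighted average of μ₀ and x̄.
σ₀² = 6.33² = 40.0689, σ² = 5.32² = 28.3024; σ² + n·σ₀² = 28.3024 + 4·40.0689 = 188.578.
Posterior precision = 1/σ₀² + n/σ² = 1/40.0689 + 4/28.3024 = (σ² + n·σ₀²)/(σ₀²σ²) = 188.578/(40.0689·28.3024); posterior variance σₙ² = σ₀²σ²/(σ² + n·σ₀²) = 40.0689·28.3024/188.578 = 6.013671.
Posterior SD = √σₙ² = √(40.0689·28.3024/188.578) = 2.4523.

2.4523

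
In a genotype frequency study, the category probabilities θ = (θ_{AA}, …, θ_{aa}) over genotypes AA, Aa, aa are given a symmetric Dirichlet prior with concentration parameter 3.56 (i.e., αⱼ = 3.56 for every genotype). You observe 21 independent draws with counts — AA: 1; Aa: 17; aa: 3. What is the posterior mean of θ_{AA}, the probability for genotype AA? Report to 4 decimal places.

0.1439

The Dirichlet prior is conjugate to the Multinomial likelihood: each posterior αⱼ = prior αⱼ + observed count nⱼ.
Posterior concentration: (4.56, 20.56, 6.56), total = 31.68.
E[θ_{AA}|data] = α_{AA}/Σα = 4.56/31.68 = 0.1439.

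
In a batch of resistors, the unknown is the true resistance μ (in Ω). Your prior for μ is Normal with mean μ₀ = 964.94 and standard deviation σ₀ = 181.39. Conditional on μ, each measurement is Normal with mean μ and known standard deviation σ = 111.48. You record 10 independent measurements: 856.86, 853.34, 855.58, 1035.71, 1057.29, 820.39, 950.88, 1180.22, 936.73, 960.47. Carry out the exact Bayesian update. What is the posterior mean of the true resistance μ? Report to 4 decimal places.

For Normal data with known variance σ², a Normal(μ₀, σ₀²) prior on μ is conjugate. Posterior precision = 1/σ₀² + n/σ²; posterior mean is the precision-weighted average of μ₀ and x̄.
Σxᵢ = 856.86 + 853.34 + 855.58 + 1035.71 + 1057.29 + 820.39 + 950.88 + 1180.22 + 936.73 + 960.47 = 9507.47, so n·x̄ = 9507.47.
σ₀² = 181.39² = 32902.3321, σ² = 111.48² = 12427.7904; σ² + n·σ₀² = 12427.7904 + 10·32902.3321 = 341451.1114.
Posterior mean = (μ₀/σ₀² + n·x̄/σ²)/(1/σ₀² + n/σ²) = (σ²·μ₀ + σ₀²·n·x̄)/(σ² + n·σ₀²) = (12427.7904·964.94 + 32902.3321·9507.47)/341451.1114 = 324810007.439363/341451.1114 = 951.2636.

951.2636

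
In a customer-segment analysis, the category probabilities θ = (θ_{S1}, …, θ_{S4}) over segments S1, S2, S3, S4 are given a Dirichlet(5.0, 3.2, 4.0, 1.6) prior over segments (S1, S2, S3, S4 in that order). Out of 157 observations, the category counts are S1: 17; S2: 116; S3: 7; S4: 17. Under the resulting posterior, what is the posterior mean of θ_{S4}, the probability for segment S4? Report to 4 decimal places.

The Dirichlet prior is conjugate to the Multinomial likelihood: each posterior αⱼ = prior αⱼ + observed count nⱼ.
Posterior concentration: (22.0, 119.2, 11.0, 18.6), total = 170.8.
E[θ_{S4}|data] = α_{S4}/Σα = 18.6/170.8 = 0.1089.

0.1089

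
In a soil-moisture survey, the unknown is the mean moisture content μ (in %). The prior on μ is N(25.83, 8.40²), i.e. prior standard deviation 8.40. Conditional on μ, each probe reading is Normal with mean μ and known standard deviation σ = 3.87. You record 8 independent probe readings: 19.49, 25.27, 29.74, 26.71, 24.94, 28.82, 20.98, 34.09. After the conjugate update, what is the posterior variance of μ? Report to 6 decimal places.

For Normal data with known variance σ², a Normal(μ₀, σ₀²) prior on μ is conjugate. Posterior precision = 1/σ₀² + n/σ²; posterior mean is the precision-weighted average of μ₀ and x̄.
σ₀² = 8.40² = 70.56, σ² = 3.87² = 14.9769; σ² + n·σ₀² = 14.9769 + 8·70.56 = 579.4569.
Posterior precision = 1/σ₀² + n/σ² = 1/70.56 + 8/14.9769 = (σ² + n·σ₀²)/(σ₀²σ²) = 579.4569/(70.56·14.9769); posterior variance σₙ² = σ₀²σ²/(σ² + n·σ₀²) = 70.56·14.9769/579.4569 = 1.823725.

1.823725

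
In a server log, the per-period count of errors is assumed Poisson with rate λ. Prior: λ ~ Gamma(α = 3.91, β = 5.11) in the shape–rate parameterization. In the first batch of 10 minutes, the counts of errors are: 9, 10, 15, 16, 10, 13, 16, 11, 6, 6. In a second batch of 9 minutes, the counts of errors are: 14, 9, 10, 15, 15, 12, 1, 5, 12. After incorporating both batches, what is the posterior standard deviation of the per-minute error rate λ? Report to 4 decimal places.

With a Gamma(shape α, rate β) prior, the Poisson likelihood is conjugate: the posterior is Gamma(α + ΣXᵢ, β + n).
Batch 1: sum of counts S = 112 over n = 10 minutes.
After batch 1: Gamma(α+S, β+n) = Gamma(3.91+112, 5.11+10) = Gamma(115.91, 15.11).
Batch 2: sum of counts S = 93 over n = 9 minutes.
After batch 2: Gamma(α+S, β+n) = Gamma(115.91+93, 15.11+9) = Gamma(208.91, 24.11).
SD = √α/β = √208.91/24.11 = 0.5995.

0.5995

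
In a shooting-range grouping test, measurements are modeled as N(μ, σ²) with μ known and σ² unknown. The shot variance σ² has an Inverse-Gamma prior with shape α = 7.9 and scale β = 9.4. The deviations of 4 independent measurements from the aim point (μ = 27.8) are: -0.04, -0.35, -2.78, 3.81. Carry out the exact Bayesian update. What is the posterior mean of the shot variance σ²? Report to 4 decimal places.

2.3128

With known mean μ and an Inverse-Gamma(α, β) prior on σ², the Normal likelihood is conjugate: posterior is Inv-Gamma(α + n/2, β + Σ(xᵢ−μ)²/2).
Σ(xᵢ−μ)² = (-0.04)² + (-0.35)² + (-2.78)² + (3.81)² = 22.3686.
Posterior: Inv-Gamma(7.9 + 4/2, 9.4 + 22.3686/2) = Inv-Gamma(9.90, 20.58430).
E[σ²|data] = β/(α−1) = 20.58430/8.90 = 2.3128.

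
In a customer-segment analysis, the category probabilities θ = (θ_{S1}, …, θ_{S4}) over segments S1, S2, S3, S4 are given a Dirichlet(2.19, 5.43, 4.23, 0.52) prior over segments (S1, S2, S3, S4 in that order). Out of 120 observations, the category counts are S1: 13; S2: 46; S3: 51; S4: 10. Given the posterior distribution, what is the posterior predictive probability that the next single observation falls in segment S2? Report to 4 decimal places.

The Dirichlet prior is conjugate to the Multinomial likelihood: each posterior αⱼ = prior αⱼ + observed count nⱼ.
Posterior concentration: (15.19, 51.43, 55.23, 10.52), total = 132.37.
P(next = S2 | data) = α_{S2}/Σα = 0.3885.

0.3885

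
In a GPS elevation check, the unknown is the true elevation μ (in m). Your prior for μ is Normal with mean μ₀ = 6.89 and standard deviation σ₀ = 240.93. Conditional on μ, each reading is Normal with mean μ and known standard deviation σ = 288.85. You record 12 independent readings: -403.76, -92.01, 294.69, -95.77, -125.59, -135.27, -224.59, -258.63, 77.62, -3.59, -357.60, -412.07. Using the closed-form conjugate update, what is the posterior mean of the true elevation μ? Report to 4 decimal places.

For Normal data with known variance σ², a Normal(μ₀, σ₀²) prior on μ is conjugate. Posterior precision = 1/σ₀² + n/σ²; posterior mean is the precision-weighted average of μ₀ and x̄.
Σxᵢ = (-403.76) + (-92.01) + 294.69 + (-95.77) + (-125.59) + (-135.27) + (-224.59) + (-258.63) + 77.62 + (-3.59) + (-357.60) + (-412.07) = -1736.57, so n·x̄ = -1736.57.
σ₀² = 240.93² = 58047.2649, σ² = 288.85² = 83434.3225; σ² + n·σ₀² = 83434.3225 + 12·58047.2649 = 780001.5013.
Posterior mean = (μ₀/σ₀² + n·x̄/σ²)/(1/σ₀² + n/σ²) = (σ²·μ₀ + σ₀²·n·x̄)/(σ² + n·σ₀²) = (83434.3225·6.89 + 58047.2649·(-1736.57))/780001.5013 = -100228276.325368/780001.5013 = -128.4975.

-128.4975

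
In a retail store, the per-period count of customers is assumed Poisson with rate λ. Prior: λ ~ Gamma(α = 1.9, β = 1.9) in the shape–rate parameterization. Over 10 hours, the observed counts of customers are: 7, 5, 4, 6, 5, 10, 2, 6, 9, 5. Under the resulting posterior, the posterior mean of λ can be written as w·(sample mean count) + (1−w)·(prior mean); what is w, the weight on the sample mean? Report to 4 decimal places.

0.8403

With a Gamma(shape α, rate β) prior, the Poisson likelihood is conjugate: the posterior is Gamma(α + ΣXᵢ, β + n).
Posterior mean = (α₀+S)/(β₀+n) = [n/(β₀+n)]·(S/n) + [β₀/(β₀+n)]·(α₀/β₀), so only n and β₀ enter the weight.
Weight on data w = n/(β₀+n) = 10/(1.9+10) = 10/11.9 = 0.8403.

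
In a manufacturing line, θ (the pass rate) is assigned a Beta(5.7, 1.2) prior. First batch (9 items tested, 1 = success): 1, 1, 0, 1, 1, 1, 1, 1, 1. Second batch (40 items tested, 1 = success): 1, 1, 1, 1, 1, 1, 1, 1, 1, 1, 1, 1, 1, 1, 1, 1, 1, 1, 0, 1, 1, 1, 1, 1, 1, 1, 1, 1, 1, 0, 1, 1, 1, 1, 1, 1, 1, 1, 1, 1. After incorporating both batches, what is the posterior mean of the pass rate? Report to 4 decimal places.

0.9249

The Beta prior is conjugate to a Binomial/Bernoulli likelihood; the update adds successes to α and failures to β.
After batch 1: Beta(5.7+8, 1.2+1) = Beta(13.7, 2.2).
After batch 2: Beta(13.7+38, 2.2+2) = Beta(51.7, 4.2).
Posterior mean = α/(α+β) = 51.7/55.9 = 0.9249.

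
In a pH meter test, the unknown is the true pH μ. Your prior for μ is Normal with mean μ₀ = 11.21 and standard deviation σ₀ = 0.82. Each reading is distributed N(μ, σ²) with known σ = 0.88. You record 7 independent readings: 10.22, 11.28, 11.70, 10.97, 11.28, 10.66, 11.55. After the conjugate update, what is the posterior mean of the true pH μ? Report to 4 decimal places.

For Normal data with known variance σ², a Normal(μ₀, σ₀²) prior on μ is conjugate. Posterior precision = 1/σ₀² + n/σ²; posterior mean is the precision-weighted average of μ₀ and x̄.
Σxᵢ = 10.22 + 11.28 + 11.70 + 10.97 + 11.28 + 10.66 + 11.55 = 77.66, so n·x̄ = 77.66.
σ₀² = 0.82² = 0.6724, σ² = 0.88² = 0.7744; σ² + n·σ₀² = 0.7744 + 7·0.6724 = 5.4812.
Posterior mean = (μ₀/σ₀² + n·x̄/σ²)/(1/σ₀² + n/σ²) = (σ²·μ₀ + σ₀²·n·x̄)/(σ² + n·σ₀²) = (0.7744·11.21 + 0.6724·77.66)/5.4812 = 60.899608/5.4812 = 11.1106.

11.1106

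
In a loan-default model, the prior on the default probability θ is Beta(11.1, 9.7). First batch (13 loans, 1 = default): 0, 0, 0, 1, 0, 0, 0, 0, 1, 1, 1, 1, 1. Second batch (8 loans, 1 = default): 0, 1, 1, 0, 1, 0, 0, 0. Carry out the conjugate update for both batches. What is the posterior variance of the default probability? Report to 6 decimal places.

0.005833

The Beta prior is conjugate to a Binomial/Bernoulli likelihood; the update adds successes to α and failures to β.
After batch 1: Beta(11.1+6, 9.7+7) = Beta(17.1, 16.7).
After batch 2: Beta(17.1+3, 16.7+5) = Beta(20.1, 21.7).
Var = αβ/((α+β)²(α+β+1)) = 20.1·21.7/(41.8²·42.8) = 0.005833.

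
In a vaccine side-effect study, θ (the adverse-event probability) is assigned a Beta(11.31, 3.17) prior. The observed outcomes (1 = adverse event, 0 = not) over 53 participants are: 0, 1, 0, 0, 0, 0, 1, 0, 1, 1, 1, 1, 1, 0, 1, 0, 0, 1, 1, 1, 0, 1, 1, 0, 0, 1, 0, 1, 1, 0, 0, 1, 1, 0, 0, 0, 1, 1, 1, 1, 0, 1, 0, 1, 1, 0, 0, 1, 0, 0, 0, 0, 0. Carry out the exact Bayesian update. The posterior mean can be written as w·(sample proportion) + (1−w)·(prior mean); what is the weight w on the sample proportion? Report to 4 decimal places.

0.7854

The Beta prior is conjugate to a Binomial/Bernoulli likelihood; the update adds successes to α and failures to β.
Posterior mean = (α₀+k)/(α₀+β₀+n) = [n/(α₀+β₀+n)]·(k/n) + [(α₀+β₀)/(α₀+β₀+n)]·α₀/(α₀+β₀), so only n and the prior enter the weight.
The weight on the data is w = n/(α₀+β₀+n) = 53/(11.31+3.17+53) = 53/67.48 = 0.7854.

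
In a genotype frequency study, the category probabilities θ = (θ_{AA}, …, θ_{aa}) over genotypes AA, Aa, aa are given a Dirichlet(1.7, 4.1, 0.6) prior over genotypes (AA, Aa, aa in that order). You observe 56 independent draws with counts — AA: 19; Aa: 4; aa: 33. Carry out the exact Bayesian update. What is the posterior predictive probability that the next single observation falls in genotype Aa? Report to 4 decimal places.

The Dirichlet prior is conjugate to the Multinomial likelihood: each posterior αⱼ = prior αⱼ + observed count nⱼ.
Posterior concentration: (20.7, 8.1, 33.6), total = 62.4.
P(next = Aa | data) = α_{Aa}/Σα = 0.1298.

0.1298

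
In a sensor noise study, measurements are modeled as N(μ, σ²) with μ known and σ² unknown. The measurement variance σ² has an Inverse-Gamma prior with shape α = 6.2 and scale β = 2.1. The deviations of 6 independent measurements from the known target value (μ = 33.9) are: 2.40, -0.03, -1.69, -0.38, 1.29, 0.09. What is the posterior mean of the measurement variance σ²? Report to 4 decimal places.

0.8923

With known mean μ and an Inverse-Gamma(α, β) prior on σ², the Normal likelihood is conjugate: posterior is Inv-Gamma(α + n/2, β + Σ(xᵢ−μ)²/2).
Σ(xᵢ−μ)² = (2.40)² + (-0.03)² + (-1.69)² + (-0.38)² + (1.29)² + (0.09)² = 10.4336.
Posterior: Inv-Gamma(6.2 + 6/2, 2.1 + 10.4336/2) = Inv-Gamma(9.20, 7.31680).
E[σ²|data] = β/(α−1) = 7.31680/8.20 = 0.8923.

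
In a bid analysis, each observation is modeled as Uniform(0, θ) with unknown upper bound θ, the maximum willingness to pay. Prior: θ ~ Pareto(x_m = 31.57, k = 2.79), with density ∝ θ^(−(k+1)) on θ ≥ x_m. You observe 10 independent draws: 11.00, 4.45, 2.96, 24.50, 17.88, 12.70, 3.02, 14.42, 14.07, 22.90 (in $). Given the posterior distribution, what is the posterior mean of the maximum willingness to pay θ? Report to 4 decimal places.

A Pareto(scale x_m, shape k) prior on the upper bound θ of Uniform(0, θ) is conjugate: posterior is Pareto(max(x_m, max xᵢ), k + n).
Sample maximum = 24.50; prior scale x_m = 31.57 → posterior scale = max = 31.57.
Posterior shape = 2.79 + 10 = 12.79.
E[θ|data] = k·x_m/(k−1) = 12.79·31.57/11.79 = 34.2477.

34.2477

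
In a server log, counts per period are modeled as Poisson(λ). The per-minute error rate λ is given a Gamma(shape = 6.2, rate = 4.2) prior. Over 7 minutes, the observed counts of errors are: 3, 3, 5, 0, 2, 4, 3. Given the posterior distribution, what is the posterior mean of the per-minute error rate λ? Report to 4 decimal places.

With a Gamma(shape α, rate β) prior, the Poisson likelihood is conjugate: the posterior is Gamma(α + ΣXᵢ, β + n).
Sum of counts S = 20 over n = 7 minutes.
Posterior: Gamma(α+S, β+n) = Gamma(6.2+20, 4.2+7) = Gamma(26.2, 11.2).
Posterior mean = α/β = 26.2/11.2 = 2.3393.

2.3393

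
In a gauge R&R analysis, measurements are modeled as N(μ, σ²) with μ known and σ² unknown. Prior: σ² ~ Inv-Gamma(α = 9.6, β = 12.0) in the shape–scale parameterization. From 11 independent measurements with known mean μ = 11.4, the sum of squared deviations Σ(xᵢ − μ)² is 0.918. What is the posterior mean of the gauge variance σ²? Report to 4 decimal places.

With known mean μ and an Inverse-Gamma(α, β) prior on σ², the Normal likelihood is conjugate: posterior is Inv-Gamma(α + n/2, β + Σ(xᵢ−μ)²/2).
Posterior: Inv-Gamma(9.6 + 11/2, 12.0 + 0.918/2) = Inv-Gamma(15.10, 12.4590).
E[σ²|data] = β/(α−1) = 12.4590/14.10 = 0.8836.

0.8836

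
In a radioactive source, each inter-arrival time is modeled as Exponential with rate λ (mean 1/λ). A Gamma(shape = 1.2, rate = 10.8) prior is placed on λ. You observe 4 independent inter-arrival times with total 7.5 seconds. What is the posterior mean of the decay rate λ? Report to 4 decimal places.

0.2842

With a Gamma(shape α, rate β) prior on the exponential rate λ, the posterior after n observations with total T = Σxᵢ is Gamma(α+n, β+T).
Posterior: Gamma(1.2+4, 10.8+7.5) = Gamma(5.2, 18.3).
Posterior mean of λ = α/β = 5.2/18.3 = 0.2842.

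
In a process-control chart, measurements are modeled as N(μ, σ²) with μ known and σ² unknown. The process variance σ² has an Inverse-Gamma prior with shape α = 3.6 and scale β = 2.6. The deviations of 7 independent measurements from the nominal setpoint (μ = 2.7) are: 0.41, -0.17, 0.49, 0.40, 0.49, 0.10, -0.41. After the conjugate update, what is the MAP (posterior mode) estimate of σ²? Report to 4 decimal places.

With known mean μ and an Inverse-Gamma(α, β) prior on σ², the Normal likelihood is conjugate: posterior is Inv-Gamma(α + n/2, β + Σ(xᵢ−μ)²/2).
Σ(xᵢ−μ)² = (0.41)² + (-0.17)² + (0.49)² + (0.40)² + (0.49)² + (0.10)² + (-0.41)² = 1.0153.
Posterior: Inv-Gamma(3.6 + 7/2, 2.6 + 1.0153/2) = Inv-Gamma(7.10, 3.10765).
Mode = β/(α+1) = 3.10765/8.10 = 0.3837.

0.3837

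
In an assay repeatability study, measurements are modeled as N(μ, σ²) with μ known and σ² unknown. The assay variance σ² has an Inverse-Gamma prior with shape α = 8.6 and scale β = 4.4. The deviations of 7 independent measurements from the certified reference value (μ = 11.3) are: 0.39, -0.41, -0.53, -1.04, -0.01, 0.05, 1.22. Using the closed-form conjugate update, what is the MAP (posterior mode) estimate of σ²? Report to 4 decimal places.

0.4570

With known mean μ and an Inverse-Gamma(α, β) prior on σ², the Normal likelihood is conjugate: posterior is Inv-Gamma(α + n/2, β + Σ(xᵢ−μ)²/2).
Σ(xᵢ−μ)² = (0.39)² + (-0.41)² + (-0.53)² + (-1.04)² + (-0.01)² + (0.05)² + (1.22)² = 3.1737.
Posterior: Inv-Gamma(8.6 + 7/2, 4.4 + 3.1737/2) = Inv-Gamma(12.10, 5.98685).
Mode = β/(α+1) = 5.98685/13.10 = 0.4570.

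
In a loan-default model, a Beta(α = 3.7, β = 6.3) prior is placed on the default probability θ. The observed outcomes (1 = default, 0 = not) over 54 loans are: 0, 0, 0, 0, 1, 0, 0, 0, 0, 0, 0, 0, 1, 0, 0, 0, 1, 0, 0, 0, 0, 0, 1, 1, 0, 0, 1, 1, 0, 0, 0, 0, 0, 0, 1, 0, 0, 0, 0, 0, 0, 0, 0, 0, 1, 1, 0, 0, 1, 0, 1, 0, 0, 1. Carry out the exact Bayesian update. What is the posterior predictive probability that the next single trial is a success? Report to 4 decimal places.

The Beta prior is conjugate to a Binomial/Bernoulli likelihood; the update adds successes to α and failures to β.
Posterior: Beta(α+k, β+n−k) = Beta(3.7+13, 6.3+41) = Beta(16.7, 47.3).
For a single future Bernoulli trial, P(success | data) = α/(α+β) = 0.2609.

0.2609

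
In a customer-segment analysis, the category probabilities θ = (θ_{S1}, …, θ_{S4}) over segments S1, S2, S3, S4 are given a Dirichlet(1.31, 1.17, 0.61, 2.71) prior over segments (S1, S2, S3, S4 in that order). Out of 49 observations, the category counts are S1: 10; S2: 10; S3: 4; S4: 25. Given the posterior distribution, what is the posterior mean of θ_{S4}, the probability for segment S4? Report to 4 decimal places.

The Dirichlet prior is conjugate to the Multinomial likelihood: each posterior αⱼ = prior αⱼ + observed count nⱼ.
Posterior concentration: (11.31, 11.17, 4.61, 27.71), total = 54.80.
E[θ_{S4}|data] = α_{S4}/Σα = 27.71/54.80 = 0.5057.

0.5057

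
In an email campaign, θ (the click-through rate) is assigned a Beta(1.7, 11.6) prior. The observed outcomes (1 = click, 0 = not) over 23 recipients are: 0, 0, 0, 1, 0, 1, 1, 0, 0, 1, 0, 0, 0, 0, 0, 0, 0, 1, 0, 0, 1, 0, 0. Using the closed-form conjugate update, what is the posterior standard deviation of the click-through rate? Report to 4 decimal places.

The Beta prior is conjugate to a Binomial/Bernoulli likelihood; the update adds successes to α and failures to β.
Posterior: Beta(α+k, β+n−k) = Beta(1.7+6, 11.6+17) = Beta(7.7, 28.6).
Var = αβ/((α+β)²(α+β+1)) = 7.7·28.6/(36.3²·37.3) = 0.00448058; SD = √0.00448058 = 0.0669.

0.0669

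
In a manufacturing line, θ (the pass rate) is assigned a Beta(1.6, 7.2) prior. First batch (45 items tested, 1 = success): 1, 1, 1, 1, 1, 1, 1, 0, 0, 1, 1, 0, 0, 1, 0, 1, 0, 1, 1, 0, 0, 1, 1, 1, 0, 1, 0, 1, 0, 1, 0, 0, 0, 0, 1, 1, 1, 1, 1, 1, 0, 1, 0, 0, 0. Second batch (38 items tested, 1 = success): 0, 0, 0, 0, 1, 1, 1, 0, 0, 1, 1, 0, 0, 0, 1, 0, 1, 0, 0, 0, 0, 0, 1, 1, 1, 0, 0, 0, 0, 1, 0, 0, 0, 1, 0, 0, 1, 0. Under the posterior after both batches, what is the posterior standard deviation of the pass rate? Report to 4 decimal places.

The Beta prior is conjugate to a Binomial/Bernoulli likelihood; the update adds successes to α and failures to β.
After batch 1: Beta(1.6+26, 7.2+19) = Beta(27.6, 26.2).
After batch 2: Beta(27.6+13, 26.2+25) = Beta(40.6, 51.2).
Var = αβ/((α+β)²(α+β+1)) = 40.6·51.2/(91.8²·92.8) = 0.00265805; SD = √0.00265805 = 0.0516.

0.0516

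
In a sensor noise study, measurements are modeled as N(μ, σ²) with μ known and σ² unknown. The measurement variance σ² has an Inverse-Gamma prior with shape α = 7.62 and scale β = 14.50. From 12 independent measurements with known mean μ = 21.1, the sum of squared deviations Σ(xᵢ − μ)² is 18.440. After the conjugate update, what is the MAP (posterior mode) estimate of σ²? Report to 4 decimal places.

With known mean μ and an Inverse-Gamma(α, β) prior on σ², the Normal likelihood is conjugate: posterior is Inv-Gamma(α + n/2, β + Σ(xᵢ−μ)²/2).
Posterior: Inv-Gamma(7.62 + 12/2, 14.50 + 18.440/2) = Inv-Gamma(13.62, 23.7200).
Mode = β/(α+1) = 23.7200/14.62 = 1.6224.

1.6224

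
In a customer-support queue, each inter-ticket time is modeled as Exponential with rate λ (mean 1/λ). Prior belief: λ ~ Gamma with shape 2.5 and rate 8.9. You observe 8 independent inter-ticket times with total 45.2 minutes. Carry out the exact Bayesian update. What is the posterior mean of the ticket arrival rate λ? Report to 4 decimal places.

0.1941

With a Gamma(shape α, rate β) prior on the exponential rate λ, the posterior after n observations with total T = Σxᵢ is Gamma(α+n, β+T).
Posterior: Gamma(2.5+8, 8.9+45.2) = Gamma(10.5, 54.1).
Posterior mean of λ = α/β = 10.5/54.1 = 0.1941.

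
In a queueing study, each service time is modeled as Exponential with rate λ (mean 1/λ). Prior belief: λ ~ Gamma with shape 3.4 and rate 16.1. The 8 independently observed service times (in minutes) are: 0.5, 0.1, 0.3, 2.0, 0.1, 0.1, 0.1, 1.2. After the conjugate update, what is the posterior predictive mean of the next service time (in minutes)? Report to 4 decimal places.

With a Gamma(shape α, rate β) prior on the exponential rate λ, the posterior after n observations with total T = Σxᵢ is Gamma(α+n, β+T).
Sum of observations T = 4.4 minutes; n = 8.
Posterior: Gamma(3.4+8, 16.1+4.4) = Gamma(11.4, 20.5).
The predictive distribution for the next observation is Lomax; its mean is β/(α−1) = 20.5/10.4 = 1.9712.

1.9712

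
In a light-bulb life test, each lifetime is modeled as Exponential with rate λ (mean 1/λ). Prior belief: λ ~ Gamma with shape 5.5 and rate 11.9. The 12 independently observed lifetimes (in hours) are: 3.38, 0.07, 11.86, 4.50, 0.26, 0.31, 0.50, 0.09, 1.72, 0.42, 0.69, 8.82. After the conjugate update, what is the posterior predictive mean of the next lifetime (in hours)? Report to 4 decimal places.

With a Gamma(shape α, rate β) prior on the exponential rate λ, the posterior after n observations with total T = Σxᵢ is Gamma(α+n, β+T).
Sum of observations T = 32.62 hours; n = 12.
Posterior: Gamma(5.5+12, 11.9+32.62) = Gamma(17.5, 44.52).
The predictive distribution for the next observation is Lomax; its mean is β/(α−1) = 44.52/16.5 = 2.6982.

2.6982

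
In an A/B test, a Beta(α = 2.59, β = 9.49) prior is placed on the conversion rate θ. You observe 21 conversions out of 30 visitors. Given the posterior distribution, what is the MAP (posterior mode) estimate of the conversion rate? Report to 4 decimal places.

0.5636

The Beta prior is conjugate to a Binomial/Bernoulli likelihood; the update adds successes to α and failures to β.
Posterior: Beta(α+k, β+n−k) = Beta(2.59+21, 9.49+9) = Beta(23.59, 18.49).
Mode of Beta(a,b) for a,b>1 is (a−1)/(a+b−2) = 22.59/40.08 = 0.5636.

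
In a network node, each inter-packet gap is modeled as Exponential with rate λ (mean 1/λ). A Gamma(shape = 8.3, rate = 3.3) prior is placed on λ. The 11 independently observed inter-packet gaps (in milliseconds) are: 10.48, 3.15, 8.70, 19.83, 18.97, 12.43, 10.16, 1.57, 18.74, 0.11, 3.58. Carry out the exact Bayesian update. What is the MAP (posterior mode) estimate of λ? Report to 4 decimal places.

0.1648

With a Gamma(shape α, rate β) prior on the exponential rate λ, the posterior after n observations with total T = Σxᵢ is Gamma(α+n, β+T).
Sum of observations T = 107.72 milliseconds; n = 11.
Posterior: Gamma(8.3+11, 3.3+107.72) = Gamma(19.3, 111.02).
Mode = (α−1)/β = 0.1648.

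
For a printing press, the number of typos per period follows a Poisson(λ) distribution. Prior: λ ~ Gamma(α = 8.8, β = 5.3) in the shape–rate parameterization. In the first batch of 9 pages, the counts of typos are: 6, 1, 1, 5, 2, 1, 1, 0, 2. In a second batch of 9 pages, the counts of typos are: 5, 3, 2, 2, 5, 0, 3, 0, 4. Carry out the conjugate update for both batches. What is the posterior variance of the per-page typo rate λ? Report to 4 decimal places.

0.0954

With a Gamma(shape α, rate β) prior, the Poisson likelihood is conjugate: the posterior is Gamma(α + ΣXᵢ, β + n).
Batch 1: sum of counts S = 19 over n = 9 pages.
After batch 1: Gamma(α+S, β+n) = Gamma(8.8+19, 5.3+9) = Gamma(27.8, 14.3).
Batch 2: sum of counts S = 24 over n = 9 pages.
After batch 2: Gamma(α+S, β+n) = Gamma(27.8+24, 14.3+9) = Gamma(51.8, 23.3).
Var = α/β² = 51.8/23.3² = 0.0954.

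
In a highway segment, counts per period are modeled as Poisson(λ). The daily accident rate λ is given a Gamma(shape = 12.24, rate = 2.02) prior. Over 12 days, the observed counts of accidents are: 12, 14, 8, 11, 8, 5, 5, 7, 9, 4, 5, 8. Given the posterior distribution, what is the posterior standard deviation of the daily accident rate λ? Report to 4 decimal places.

0.7421

With a Gamma(shape α, rate β) prior, the Poisson likelihood is conjugate: the posterior is Gamma(α + ΣXᵢ, β + n).
Sum of counts S = 96 over n = 12 days.
Posterior: Gamma(α+S, β+n) = Gamma(12.24+96, 2.02+12) = Gamma(108.24, 14.02).
SD = √α/β = √108.24/14.02 = 0.7421.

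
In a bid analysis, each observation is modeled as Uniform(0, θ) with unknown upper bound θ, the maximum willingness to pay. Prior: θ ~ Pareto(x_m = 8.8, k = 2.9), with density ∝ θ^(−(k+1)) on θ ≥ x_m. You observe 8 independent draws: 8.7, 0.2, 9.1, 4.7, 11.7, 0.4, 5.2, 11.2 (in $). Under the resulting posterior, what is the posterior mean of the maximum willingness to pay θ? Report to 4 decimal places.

12.8818

A Pareto(scale x_m, shape k) prior on the upper bound θ of Uniform(0, θ) is conjugate: posterior is Pareto(max(x_m, max xᵢ), k + n).
Sample maximum = 11.7; prior scale x_m = 8.8 → posterior scale = max = 11.7.
Posterior shape = 2.9 + 8 = 10.9.
E[θ|data] = k·x_m/(k−1) = 10.9·11.7/9.9 = 12.8818.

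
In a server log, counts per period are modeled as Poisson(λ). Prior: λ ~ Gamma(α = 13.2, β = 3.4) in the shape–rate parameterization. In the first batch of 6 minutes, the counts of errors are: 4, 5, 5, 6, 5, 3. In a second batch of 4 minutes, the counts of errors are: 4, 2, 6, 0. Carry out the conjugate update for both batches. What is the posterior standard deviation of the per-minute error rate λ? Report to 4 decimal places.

With a Gamma(shape α, rate β) prior, the Poisson likelihood is conjugate: the posterior is Gamma(α + ΣXᵢ, β + n).
Batch 1: sum of counts S = 28 over n = 6 minutes.
After batch 1: Gamma(α+S, β+n) = Gamma(13.2+28, 3.4+6) = Gamma(41.2, 9.4).
Batch 2: sum of counts S = 12 over n = 4 minutes.
After batch 2: Gamma(α+S, β+n) = Gamma(41.2+12, 9.4+4) = Gamma(53.2, 13.4).
SD = √α/β = √53.2/13.4 = 0.5443.

0.5443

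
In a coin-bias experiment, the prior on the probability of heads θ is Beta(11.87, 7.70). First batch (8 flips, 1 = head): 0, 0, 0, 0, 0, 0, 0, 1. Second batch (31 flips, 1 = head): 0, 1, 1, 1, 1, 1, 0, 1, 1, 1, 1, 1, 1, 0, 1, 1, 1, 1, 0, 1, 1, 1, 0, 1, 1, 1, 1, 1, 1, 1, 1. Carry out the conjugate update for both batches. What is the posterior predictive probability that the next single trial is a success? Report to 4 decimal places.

0.6637

The Beta prior is conjugate to a Binomial/Bernoulli likelihood; the update adds successes to α and failures to β.
After batch 1: Beta(11.87+1, 7.70+7) = Beta(12.87, 14.70).
After batch 2: Beta(12.87+26, 14.70+5) = Beta(38.87, 19.70).
For a single future Bernoulli trial, P(success | data) = α/(α+β) = 0.6637.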